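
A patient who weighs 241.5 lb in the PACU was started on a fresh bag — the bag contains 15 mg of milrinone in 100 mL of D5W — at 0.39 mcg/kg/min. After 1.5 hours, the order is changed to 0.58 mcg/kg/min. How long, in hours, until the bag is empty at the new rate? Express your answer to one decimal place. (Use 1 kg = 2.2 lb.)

Initial rate:
Weight = 241.5 lb ÷ 2.2 lb/kg = 109.7727 kg
Dose = 0.39 mcg/kg/min × 109.7727 kg = 42.81136 mcg/min
42.81136 mcg/min × 60 min/hr = 2568.682 mcg/hr
Concentration = 15 mg ÷ 100 mL = 0.15 mg/mL = 150 mcg/mL
Rate = 2568.682 mcg/hr ÷ 150 mcg/mL = 17.12455 mL/hr
Volume infused so far = 17.12455 mL/hr × 1.5 hr = 25.68682 mL
Volume remaining = 100 − 25.68682 = 74.31318 mL
New rate:
Dose = 0.58 mcg/kg/min × 109.7727 kg = 63.66818 mcg/min
63.66818 mcg/min × 60 min/hr = 3820.091 mcg/hr
Rate = 3820.091 mcg/hr ÷ 150 mcg/mL = 25.46727 mL/hr
Time remaining = 74.31318 mL ÷ 25.46727 mL/hr = 2.917987 hr

2.9 hours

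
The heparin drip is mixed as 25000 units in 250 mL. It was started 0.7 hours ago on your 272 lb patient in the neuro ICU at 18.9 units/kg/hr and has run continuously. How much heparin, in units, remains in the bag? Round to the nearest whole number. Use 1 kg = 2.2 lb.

Weight = 272 lb ÷ 2.2 lb/kg = 123.6364 kg
Dose = 18.9 units/kg/hr × 123.6364 kg = 2336.727 units/hr
Concentration = 25000 units ÷ 250 mL = 100 units/mL
Rate = 2336.727 units/hr ÷ 100 units/mL = 23.36727 mL/hr
Volume infused = 23.36727 mL/hr × 0.7 hr = 16.35709 mL
Volume remaining = 250 − 16.35709 = 233.6429 mL
Drug remaining = 233.6429 mL × 100 units/mL = 23364.29 units

23364 units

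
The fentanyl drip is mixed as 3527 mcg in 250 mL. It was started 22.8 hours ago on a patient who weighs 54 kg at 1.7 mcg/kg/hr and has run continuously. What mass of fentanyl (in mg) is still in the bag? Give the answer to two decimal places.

Dose = 1.7 mcg/kg/hr × 54 kg = 91.8 mcg/hr
Concentration = 3527 mcg ÷ 250 mL = 14.108 mcg/mL
Rate = 91.8 mcg/hr ÷ 14.108 mcg/mL = 6.506946 mL/hr
Volume infused = 6.506946 mL/hr × 22.8 hr = 148.3584 mL
Volume remaining = 250 − 148.3584 = 101.6416 mL
Drug remaining = 101.6416 mL × 14.108 mcg/mL = 1433.96 mcg = 1.43396 mg

1.43 mg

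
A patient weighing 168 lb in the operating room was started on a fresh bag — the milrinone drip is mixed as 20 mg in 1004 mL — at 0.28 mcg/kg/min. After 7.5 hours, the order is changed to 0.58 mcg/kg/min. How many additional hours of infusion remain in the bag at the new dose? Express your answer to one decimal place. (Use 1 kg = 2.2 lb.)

Initial rate:
Weight = 168 lb ÷ 2.2 lb/kg = 76.36364 kg
Dose = 0.28 mcg/kg/min × 76.36364 kg = 21.38182 mcg/min
21.38182 mcg/min × 60 min/hr = 1282.909 mcg/hr
Concentration = 20 mg ÷ 1004 mL = 0.01992032 mg/mL = 19.92032 mcg/mL
Rate = 1282.909 mcg/hr ÷ 19.92032 mcg/mL = 64.40204 mL/hr
Volume infused so far = 64.40204 mL/hr × 7.5 hr = 483.0153 mL
Volume remaining = 1004 − 483.0153 = 520.9847 mL
New rate:
Dose = 0.58 mcg/kg/min × 76.36364 kg = 44.29091 mcg/min
44.29091 mcg/min × 60 min/hr = 2657.455 mcg/hr
Rate = 2657.455 mcg/hr ÷ 19.92032 mcg/mL = 133.4042 mL/hr
Time remaining = 520.9847 mL ÷ 133.4042 mL/hr = 3.905309 hr

3.9 hours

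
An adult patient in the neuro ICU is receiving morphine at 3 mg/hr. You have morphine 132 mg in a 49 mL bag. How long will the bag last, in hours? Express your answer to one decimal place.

44.0 hours

Concentration = 132 mg ÷ 49 mL = 2.693878 mg/mL
Rate = 3 mg/hr ÷ 2.693878 mg/mL = 1.113636 mL/hr
Duration = 49 mL ÷ 1.113636 mL/hr = 44 hr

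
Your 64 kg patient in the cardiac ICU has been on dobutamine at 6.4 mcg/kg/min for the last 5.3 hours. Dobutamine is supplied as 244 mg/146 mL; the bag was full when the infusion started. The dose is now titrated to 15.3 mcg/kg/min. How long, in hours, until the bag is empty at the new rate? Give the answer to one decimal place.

1.9 hours

Initial rate:
Dose = 6.4 mcg/kg/min × 64 kg = 409.6 mcg/min
409.6 mcg/min × 60 min/hr = 24576 mcg/hr
Concentration = 244 mg ÷ 146 mL = 1.671233 mg/mL = 1671.233 mcg/mL
Rate = 24576 mcg/hr ÷ 1671.233 mcg/mL = 14.70531 mL/hr
Volume infused so far = 14.70531 mL/hr × 5.3 hr = 77.93815 mL
Volume remaining = 146 − 77.93815 = 68.06185 mL
New rate:
Dose = 15.3 mcg/kg/min × 64 kg = 979.2 mcg/min
979.2 mcg/min × 60 min/hr = 58752 mcg/hr
Rate = 58752 mcg/hr ÷ 1671.233 mcg/mL = 35.15489 mL/hr
Time remaining = 68.06185 mL ÷ 35.15489 mL/hr = 1.936057 hr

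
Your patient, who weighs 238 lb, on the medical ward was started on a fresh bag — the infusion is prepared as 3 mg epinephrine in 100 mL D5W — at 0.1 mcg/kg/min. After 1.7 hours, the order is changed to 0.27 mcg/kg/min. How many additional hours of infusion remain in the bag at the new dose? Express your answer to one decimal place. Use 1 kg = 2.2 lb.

1.1 hours

Initial rate:
Weight = 238 lb ÷ 2.2 lb/kg = 108.1818 kg
Dose = 0.1 mcg/kg/min × 108.1818 kg = 10.81818 mcg/min
10.81818 mcg/min × 60 min/hr = 649.0909 mcg/hr
Concentration = 3 mg ÷ 100 mL = 0.03 mg/mL = 30 mcg/mL
Rate = 649.0909 mcg/hr ÷ 30 mcg/mL = 21.63636 mL/hr
Volume infused so far = 21.63636 mL/hr × 1.7 hr = 36.78182 mL
Volume remaining = 100 − 36.78182 = 63.21818 mL
New rate:
Dose = 0.27 mcg/kg/min × 108.1818 kg = 29.20909 mcg/min
29.20909 mcg/min × 60 min/hr = 1752.545 mcg/hr
Rate = 1752.545 mcg/hr ÷ 30 mcg/mL = 58.41818 mL/hr
Time remaining = 63.21818 mL ÷ 58.41818 mL/hr = 1.082166 hr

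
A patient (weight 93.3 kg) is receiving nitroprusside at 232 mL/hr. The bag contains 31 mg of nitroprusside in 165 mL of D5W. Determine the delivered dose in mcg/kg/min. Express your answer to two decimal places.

Concentration = 31 mg ÷ 165 mL = 0.1878788 mg/mL = 187.8788 mcg/mL
Drug rate = 232 mL/hr × 187.8788 mcg/mL = 43587.88 mcg/hr
43587.88 mcg/hr ÷ 60 min/hr = 726.4646 mcg/min
726.4646 mcg/min ÷ 93.3 kg = 7.786331 mcg/kg/min

7.79 mcg/kg/min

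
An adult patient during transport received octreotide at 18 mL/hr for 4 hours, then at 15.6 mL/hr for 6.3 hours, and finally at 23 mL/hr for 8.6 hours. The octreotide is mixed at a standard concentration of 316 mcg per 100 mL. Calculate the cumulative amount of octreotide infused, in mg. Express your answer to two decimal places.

Concentration = 316 mcg ÷ 100 mL = 3.16 mcg/mL
Stage 1: 18 mL/hr × 4 hr = 72 mL → 72 mL × 3.16 mcg/mL = 227.52 mcg
Stage 2: 15.6 mL/hr × 6.3 hr = 98.28 mL → 98.28 mL × 3.16 mcg/mL = 310.5648 mcg
Stage 3: 23 mL/hr × 8.6 hr = 197.8 mL → 197.8 mL × 3.16 mcg/mL = 625.048 mcg
Total = 227.52 + 310.5648 + 625.048 = 1163.133 mcg = 1.163133 mg

1.16 mg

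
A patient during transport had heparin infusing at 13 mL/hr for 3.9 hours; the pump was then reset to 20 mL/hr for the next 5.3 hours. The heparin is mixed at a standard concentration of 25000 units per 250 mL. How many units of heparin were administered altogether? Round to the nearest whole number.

15670 units

Concentration = 25000 units ÷ 250 mL = 100 units/mL
Stage 1: 13 mL/hr × 3.9 hr = 50.7 mL → 50.7 mL × 100 units/mL = 5070 units
Stage 2: 20 mL/hr × 5.3 hr = 106 mL → 106 mL × 100 units/mL = 10600 units
Total = 5070 + 10600 = 15670 units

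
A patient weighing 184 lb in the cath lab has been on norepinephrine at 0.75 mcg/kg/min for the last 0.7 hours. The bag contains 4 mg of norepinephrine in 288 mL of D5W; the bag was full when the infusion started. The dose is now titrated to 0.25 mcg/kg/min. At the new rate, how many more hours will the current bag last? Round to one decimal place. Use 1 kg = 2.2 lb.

Initial rate:
Weight = 184 lb ÷ 2.2 lb/kg = 83.63636 kg
Dose = 0.75 mcg/kg/min × 83.63636 kg = 62.72727 mcg/min
62.72727 mcg/min × 60 min/hr = 3763.636 mcg/hr
Concentration = 4 mg ÷ 288 mL = 0.01388889 mg/mL = 13.88889 mcg/mL
Rate = 3763.636 mcg/hr ÷ 13.88889 mcg/mL = 270.9818 mL/hr
Volume infused so far = 270.9818 mL/hr × 0.7 hr = 189.6873 mL
Volume remaining = 288 − 189.6873 = 98.31273 mL
New rate:
Dose = 0.25 mcg/kg/min × 83.63636 kg = 20.90909 mcg/min
20.90909 mcg/min × 60 min/hr = 1254.545 mcg/hr
Rate = 1254.545 mcg/hr ÷ 13.88889 mcg/mL = 90.32727 mL/hr
Time remaining = 98.31273 mL ÷ 90.32727 mL/hr = 1.088406 hr

1.1 hours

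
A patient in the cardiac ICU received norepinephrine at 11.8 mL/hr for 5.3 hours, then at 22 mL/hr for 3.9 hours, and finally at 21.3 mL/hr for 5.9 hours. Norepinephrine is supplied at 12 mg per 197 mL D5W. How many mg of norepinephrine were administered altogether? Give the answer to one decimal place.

16.7 mg

Concentration = 12 mg ÷ 197 mL = 0.06091371 mg/mL
Stage 1: 11.8 mL/hr × 5.3 hr = 62.54 mL → 62.54 mL × 0.06091371 mg/mL = 3.809543 mg
Stage 2: 22 mL/hr × 3.9 hr = 85.8 mL → 85.8 mL × 0.06091371 mg/mL = 5.226396 mg
Stage 3: 21.3 mL/hr × 5.9 hr = 125.67 mL → 125.67 mL × 0.06091371 mg/mL = 7.655025 mg
Total = 3.809543 + 5.226396 + 7.655025 = 16.69096 mg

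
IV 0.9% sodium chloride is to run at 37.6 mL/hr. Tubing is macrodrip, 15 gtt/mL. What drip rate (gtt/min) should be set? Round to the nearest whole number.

37.6 mL/hr ÷ 60 min/hr = 0.6266667 mL/min
0.6266667 mL/min × 15 gtt/mL = 9.4 gtt/min

9 gtt/min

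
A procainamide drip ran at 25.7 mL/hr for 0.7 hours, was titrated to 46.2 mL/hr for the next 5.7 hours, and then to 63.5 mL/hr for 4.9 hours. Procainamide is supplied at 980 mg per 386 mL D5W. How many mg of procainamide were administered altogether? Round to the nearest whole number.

1504 mg

Concentration = 980 mg ÷ 386 mL = 2.53886 mg/mL
Stage 1: 25.7 mL/hr × 0.7 hr = 17.99 mL → 17.99 mL × 2.53886 mg/mL = 45.67409 mg
Stage 2: 46.2 mL/hr × 5.7 hr = 263.34 mL → 263.34 mL × 2.53886 mg/mL = 668.5834 mg
Stage 3: 63.5 mL/hr × 4.9 hr = 311.15 mL → 311.15 mL × 2.53886 mg/mL = 789.9663 mg
Total = 45.67409 + 668.5834 + 789.9663 = 1504.224 mg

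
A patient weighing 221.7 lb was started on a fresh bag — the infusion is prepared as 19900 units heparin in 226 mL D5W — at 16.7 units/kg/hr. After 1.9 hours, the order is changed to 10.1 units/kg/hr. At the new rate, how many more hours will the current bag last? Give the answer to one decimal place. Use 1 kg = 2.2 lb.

16.4 hours

Initial rate:
Weight = 221.7 lb ÷ 2.2 lb/kg = 100.7727 kg
Dose = 16.7 units/kg/hr × 100.7727 kg = 1682.905 units/hr
Concentration = 19900 units ÷ 226 mL = 88.0531 units/mL
Rate = 1682.905 units/hr ÷ 88.0531 units/mL = 19.11238 mL/hr
Volume infused so far = 19.11238 mL/hr × 1.9 hr = 36.31353 mL
Volume remaining = 226 − 36.31353 = 189.6865 mL
New rate:
Dose = 10.1 units/kg/hr × 100.7727 kg = 1017.805 units/hr
Rate = 1017.805 units/hr ÷ 88.0531 units/mL = 11.55899 mL/hr
Time remaining = 189.6865 mL ÷ 11.55899 mL/hr = 16.4103 hr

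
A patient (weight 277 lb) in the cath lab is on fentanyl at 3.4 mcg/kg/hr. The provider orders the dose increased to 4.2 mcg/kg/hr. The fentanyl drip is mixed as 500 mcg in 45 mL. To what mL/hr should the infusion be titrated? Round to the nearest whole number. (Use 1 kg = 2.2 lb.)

48 mL/hr

Weight = 277 lb ÷ 2.2 lb/kg = 125.9091 kg
Dose = 4.2 mcg/kg/hr × 125.9091 kg = 528.8182 mcg/hr
Concentration = 500 mcg ÷ 45 mL = 11.11111 mcg/mL
Rate = 528.8182 mcg/hr ÷ 11.11111 mcg/mL = 47.59364 mL/hr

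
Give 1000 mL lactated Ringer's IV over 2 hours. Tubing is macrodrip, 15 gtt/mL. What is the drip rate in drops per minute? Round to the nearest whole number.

125 gtt/min

1000 mL ÷ (2 hr × 60 = 120 min) = 8.333333 mL/min
8.333333 mL/min × 15 gtt/mL = 125 gtt/min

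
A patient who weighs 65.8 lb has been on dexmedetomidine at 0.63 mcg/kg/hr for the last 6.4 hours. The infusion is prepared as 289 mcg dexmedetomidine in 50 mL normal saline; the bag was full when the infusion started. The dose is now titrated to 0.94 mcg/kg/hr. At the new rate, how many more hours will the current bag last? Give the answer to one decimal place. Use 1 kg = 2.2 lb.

Initial rate:
Weight = 65.8 lb ÷ 2.2 lb/kg = 29.90909 kg
Dose = 0.63 mcg/kg/hr × 29.90909 kg = 18.84273 mcg/hr
Concentration = 289 mcg ÷ 50 mL = 5.78 mcg/mL
Rate = 18.84273 mcg/hr ÷ 5.78 mcg/mL = 3.259987 mL/hr
Volume infused so far = 3.259987 mL/hr × 6.4 hr = 20.86392 mL
Volume remaining = 50 − 20.86392 = 29.13608 mL
New rate:
Dose = 0.94 mcg/kg/hr × 29.90909 kg = 28.11455 mcg/hr
Rate = 28.11455 mcg/hr ÷ 5.78 mcg/mL = 4.864108 mL/hr
Time remaining = 29.13608 mL ÷ 4.864108 mL/hr = 5.990015 hr

6.0 hours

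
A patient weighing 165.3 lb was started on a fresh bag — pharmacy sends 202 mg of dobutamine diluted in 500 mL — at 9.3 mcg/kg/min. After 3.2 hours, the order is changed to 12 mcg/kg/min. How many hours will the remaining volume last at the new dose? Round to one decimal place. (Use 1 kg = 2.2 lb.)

Initial rate:
Weight = 165.3 lb ÷ 2.2 lb/kg = 75.13636 kg
Dose = 9.3 mcg/kg/min × 75.13636 kg = 698.7682 mcg/min
698.7682 mcg/min × 60 min/hr = 41926.09 mcg/hr
Concentration = 202 mg ÷ 500 mL = 0.404 mg/mL = 404 mcg/mL
Rate = 41926.09 mcg/hr ÷ 404 mcg/mL = 103.7775 mL/hr
Volume infused so far = 103.7775 mL/hr × 3.2 hr = 332.0878 mL
Volume remaining = 500 − 332.0878 = 167.9122 mL
New rate:
Dose = 12 mcg/kg/min × 75.13636 kg = 901.6364 mcg/min
901.6364 mcg/min × 60 min/hr = 54098.18 mcg/hr
Rate = 54098.18 mcg/hr ÷ 404 mcg/mL = 133.9064 mL/hr
Time remaining = 167.9122 mL ÷ 133.9064 mL/hr = 1.253952 hr

1.3 hours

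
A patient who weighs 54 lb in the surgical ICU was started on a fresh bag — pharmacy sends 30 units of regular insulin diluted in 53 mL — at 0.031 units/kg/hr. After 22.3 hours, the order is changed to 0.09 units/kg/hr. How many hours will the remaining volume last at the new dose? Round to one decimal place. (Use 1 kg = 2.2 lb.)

5.9 hours

Initial rate:
Weight = 54 lb ÷ 2.2 lb/kg = 24.54545 kg
Dose = 0.031 units/kg/hr × 24.54545 kg = 0.7609091 units/hr
Concentration = 30 units ÷ 53 mL = 0.5660377 units/mL
Rate = 0.7609091 units/hr ÷ 0.5660377 units/mL = 1.344273 mL/hr
Volume infused so far = 1.344273 mL/hr × 22.3 hr = 29.97728 mL
Volume remaining = 53 − 29.97728 = 23.02272 mL
New rate:
Dose = 0.09 units/kg/hr × 24.54545 kg = 2.209091 units/hr
Rate = 2.209091 units/hr ÷ 0.5660377 units/mL = 3.902727 mL/hr
Time remaining = 23.02272 mL ÷ 3.902727 mL/hr = 5.899136 hr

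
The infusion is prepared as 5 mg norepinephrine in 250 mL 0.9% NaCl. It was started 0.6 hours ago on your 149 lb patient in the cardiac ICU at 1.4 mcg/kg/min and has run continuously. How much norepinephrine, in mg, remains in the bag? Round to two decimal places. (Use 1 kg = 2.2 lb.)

Weight = 149 lb ÷ 2.2 lb/kg = 67.72727 kg
Dose = 1.4 mcg/kg/min × 67.72727 kg = 94.81818 mcg/min
94.81818 mcg/min × 60 min/hr = 5689.091 mcg/hr
Concentration = 5 mg ÷ 250 mL = 0.02 mg/mL = 20 mcg/mL
Rate = 5689.091 mcg/hr ÷ 20 mcg/mL = 284.4545 mL/hr
Volume infused = 284.4545 mL/hr × 0.6 hr = 170.6727 mL
Volume remaining = 250 − 170.6727 = 79.32727 mL
Drug remaining = 79.32727 mL × 20 mcg/mL = 1586.545 mcg = 1.586545 mg

1.59 mg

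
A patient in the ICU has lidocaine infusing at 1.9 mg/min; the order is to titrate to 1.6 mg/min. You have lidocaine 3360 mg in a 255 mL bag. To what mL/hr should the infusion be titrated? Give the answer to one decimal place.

7.3 mL/hr

1.6 mg/min × 60 min/hr = 96 mg/hr
Concentration = 3360 mg ÷ 255 mL = 13.17647 mg/mL
Rate = 96 mg/hr ÷ 13.17647 mg/mL = 7.285714 mL/hr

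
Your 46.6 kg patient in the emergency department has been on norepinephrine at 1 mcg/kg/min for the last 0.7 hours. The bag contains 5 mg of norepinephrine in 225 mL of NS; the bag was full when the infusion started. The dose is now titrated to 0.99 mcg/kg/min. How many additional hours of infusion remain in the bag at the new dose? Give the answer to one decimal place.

1.1 hours

Initial rate:
Dose = 1 mcg/kg/min × 46.6 kg = 46.6 mcg/min
46.6 mcg/min × 60 min/hr = 2796 mcg/hr
Concentration = 5 mg ÷ 225 mL = 0.02222222 mg/mL = 22.22222 mcg/mL
Rate = 2796 mcg/hr ÷ 22.22222 mcg/mL = 125.82 mL/hr
Volume infused so far = 125.82 mL/hr × 0.7 hr = 88.074 mL
Volume remaining = 225 − 88.074 = 136.926 mL
New rate:
Dose = 0.99 mcg/kg/min × 46.6 kg = 46.134 mcg/min
46.134 mcg/min × 60 min/hr = 2768.04 mcg/hr
Rate = 2768.04 mcg/hr ÷ 22.22222 mcg/mL = 124.5618 mL/hr
Time remaining = 136.926 mL ÷ 124.5618 mL/hr = 1.099262 hr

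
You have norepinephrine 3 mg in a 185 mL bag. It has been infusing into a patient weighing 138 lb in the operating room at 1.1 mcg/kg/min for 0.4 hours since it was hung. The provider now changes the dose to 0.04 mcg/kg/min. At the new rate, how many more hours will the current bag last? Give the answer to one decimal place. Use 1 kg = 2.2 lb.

Initial rate:
Weight = 138 lb ÷ 2.2 lb/kg = 62.72727 kg
Dose = 1.1 mcg/kg/min × 62.72727 kg = 69 mcg/min
69 mcg/min × 60 min/hr = 4140 mcg/hr
Concentration = 3 mg ÷ 185 mL = 0.01621622 mg/mL = 16.21622 mcg/mL
Rate = 4140 mcg/hr ÷ 16.21622 mcg/mL = 255.3 mL/hr
Volume infused so far = 255.3 mL/hr × 0.4 hr = 102.12 mL
Volume remaining = 185 − 102.12 = 82.88 mL
New rate:
Dose = 0.04 mcg/kg/min × 62.72727 kg = 2.509091 mcg/min
2.509091 mcg/min × 60 min/hr = 150.5455 mcg/hr
Rate = 150.5455 mcg/hr ÷ 16.21622 mcg/mL = 9.283636 mL/hr
Time remaining = 82.88 mL ÷ 9.283636 mL/hr = 8.927536 hr

8.9 hours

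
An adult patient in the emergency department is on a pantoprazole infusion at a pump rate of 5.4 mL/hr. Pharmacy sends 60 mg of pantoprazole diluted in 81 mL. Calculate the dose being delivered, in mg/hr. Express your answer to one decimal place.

Concentration = 60 mg ÷ 81 mL = 0.7407407 mg/mL
Drug rate = 5.4 mL/hr × 0.7407407 mg/mL = 4 mg/hr

4.0 mg/hr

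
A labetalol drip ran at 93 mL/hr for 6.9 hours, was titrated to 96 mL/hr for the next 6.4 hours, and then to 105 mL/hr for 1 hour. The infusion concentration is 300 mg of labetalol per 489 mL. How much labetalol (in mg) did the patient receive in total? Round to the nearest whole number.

Concentration = 300 mg ÷ 489 mL = 0.6134969 mg/mL
Stage 1: 93 mL/hr × 6.9 hr = 641.7 mL → 641.7 mL × 0.6134969 mg/mL = 393.681 mg
Stage 2: 96 mL/hr × 6.4 hr = 614.4 mL → 614.4 mL × 0.6134969 mg/mL = 376.9325 mg
Stage 3: 105 mL/hr × 1 hr = 105 mL → 105 mL × 0.6134969 mg/mL = 64.41718 mg
Total = 393.681 + 376.9325 + 64.41718 = 835.0307 mg

835 mg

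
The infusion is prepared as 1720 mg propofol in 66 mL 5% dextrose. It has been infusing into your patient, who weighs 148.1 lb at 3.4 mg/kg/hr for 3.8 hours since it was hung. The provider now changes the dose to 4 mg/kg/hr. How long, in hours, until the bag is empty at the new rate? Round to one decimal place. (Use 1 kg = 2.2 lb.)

3.2 hours

Initial rate:
Weight = 148.1 lb ÷ 2.2 lb/kg = 67.31818 kg
Dose = 3.4 mg/kg/hr × 67.31818 kg = 228.8818 mg/hr
Concentration = 1720 mg ÷ 66 mL = 26.06061 mg/mL
Rate = 228.8818 mg/hr ÷ 26.06061 mg/mL = 8.782674 mL/hr
Volume infused so far = 8.782674 mL/hr × 3.8 hr = 33.37416 mL
Volume remaining = 66 − 33.37416 = 32.62584 mL
New rate:
Dose = 4 mg/kg/hr × 67.31818 kg = 269.2727 mg/hr
Rate = 269.2727 mg/hr ÷ 26.06061 mg/mL = 10.33256 mL/hr
Time remaining = 32.62584 mL ÷ 10.33256 mL/hr = 3.157576 hr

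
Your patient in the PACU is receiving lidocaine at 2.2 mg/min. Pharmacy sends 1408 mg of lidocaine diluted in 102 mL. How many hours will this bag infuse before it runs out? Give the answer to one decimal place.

2.2 mg/min × 60 min/hr = 132 mg/hr
Concentration = 1408 mg ÷ 102 mL = 13.80392 mg/mL
Rate = 132 mg/hr ÷ 13.80392 mg/mL = 9.5625 mL/hr
Duration = 102 mL ÷ 9.5625 mL/hr = 10.66667 hr

10.7 hours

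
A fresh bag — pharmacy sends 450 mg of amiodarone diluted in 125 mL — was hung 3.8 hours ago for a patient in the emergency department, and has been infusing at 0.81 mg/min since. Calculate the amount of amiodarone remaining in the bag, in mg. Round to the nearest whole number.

0.81 mg/min × 60 min/hr = 48.6 mg/hr
Concentration = 450 mg ÷ 125 mL = 3.6 mg/mL
Rate = 48.6 mg/hr ÷ 3.6 mg/mL = 13.5 mL/hr
Volume infused = 13.5 mL/hr × 3.8 hr = 51.3 mL
Volume remaining = 125 − 51.3 = 73.7 mL
Drug remaining = 73.7 mL × 3.6 mg/mL = 265.32 mg

265 mg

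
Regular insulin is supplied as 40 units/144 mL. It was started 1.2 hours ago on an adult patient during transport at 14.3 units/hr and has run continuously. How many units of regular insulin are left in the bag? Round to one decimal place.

22.8 units

Concentration = 40 units ÷ 144 mL = 0.2777778 units/mL
Rate = 14.3 units/hr ÷ 0.2777778 units/mL = 51.48 mL/hr
Volume infused = 51.48 mL/hr × 1.2 hr = 61.776 mL
Volume remaining = 144 − 61.776 = 82.224 mL
Drug remaining = 82.224 mL × 0.2777778 units/mL = 22.84 units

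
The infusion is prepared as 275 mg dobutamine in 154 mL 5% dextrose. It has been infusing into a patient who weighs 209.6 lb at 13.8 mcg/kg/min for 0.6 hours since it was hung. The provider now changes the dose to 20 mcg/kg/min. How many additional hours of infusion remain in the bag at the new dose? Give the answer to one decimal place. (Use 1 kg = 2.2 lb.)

2.0 hours

Initial rate:
Weight = 209.6 lb ÷ 2.2 lb/kg = 95.27273 kg
Dose = 13.8 mcg/kg/min × 95.27273 kg = 1314.764 mcg/min
1314.764 mcg/min × 60 min/hr = 78885.82 mcg/hr
Concentration = 275 mg ÷ 154 mL = 1.785714 mg/mL = 1785.714 mcg/mL
Rate = 78885.82 mcg/hr ÷ 1785.714 mcg/mL = 44.17606 mL/hr
Volume infused so far = 44.17606 mL/hr × 0.6 hr = 26.50563 mL
Volume remaining = 154 − 26.50563 = 127.4944 mL
New rate:
Dose = 20 mcg/kg/min × 95.27273 kg = 1905.455 mcg/min
1905.455 mcg/min × 60 min/hr = 114327.3 mcg/hr
Rate = 114327.3 mcg/hr ÷ 1785.714 mcg/mL = 64.02327 mL/hr
Time remaining = 127.4944 mL ÷ 64.02327 mL/hr = 1.991375 hr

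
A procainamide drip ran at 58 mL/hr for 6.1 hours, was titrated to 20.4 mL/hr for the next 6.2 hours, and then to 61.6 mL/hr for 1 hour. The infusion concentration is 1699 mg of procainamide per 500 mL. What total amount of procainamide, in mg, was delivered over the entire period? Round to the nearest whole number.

Concentration = 1699 mg ÷ 500 mL = 3.398 mg/mL
Stage 1: 58 mL/hr × 6.1 hr = 353.8 mL → 353.8 mL × 3.398 mg/mL = 1202.212 mg
Stage 2: 20.4 mL/hr × 6.2 hr = 126.48 mL → 126.48 mL × 3.398 mg/mL = 429.779 mg
Stage 3: 61.6 mL/hr × 1 hr = 61.6 mL → 61.6 mL × 3.398 mg/mL = 209.3168 mg
Total = 1202.212 + 429.779 + 209.3168 = 1841.308 mg

1841 mg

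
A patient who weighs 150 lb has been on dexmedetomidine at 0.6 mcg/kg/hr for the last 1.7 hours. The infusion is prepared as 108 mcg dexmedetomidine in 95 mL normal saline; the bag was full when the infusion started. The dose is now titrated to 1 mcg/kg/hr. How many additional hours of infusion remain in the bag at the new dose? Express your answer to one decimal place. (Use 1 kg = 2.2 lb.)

Initial rate:
Weight = 150 lb ÷ 2.2 lb/kg = 68.18182 kg
Dose = 0.6 mcg/kg/hr × 68.18182 kg = 40.90909 mcg/hr
Concentration = 108 mcg ÷ 95 mL = 1.136842 mcg/mL
Rate = 40.90909 mcg/hr ÷ 1.136842 mcg/mL = 35.98485 mL/hr
Volume infused so far = 35.98485 mL/hr × 1.7 hr = 61.17424 mL
Volume remaining = 95 − 61.17424 = 33.82576 mL
New rate:
Dose = 1 mcg/kg/hr × 68.18182 kg = 68.18182 mcg/hr
Rate = 68.18182 mcg/hr ÷ 1.136842 mcg/mL = 59.97475 mL/hr
Time remaining = 33.82576 mL ÷ 59.97475 mL/hr = 0.564 hr

0.6 hours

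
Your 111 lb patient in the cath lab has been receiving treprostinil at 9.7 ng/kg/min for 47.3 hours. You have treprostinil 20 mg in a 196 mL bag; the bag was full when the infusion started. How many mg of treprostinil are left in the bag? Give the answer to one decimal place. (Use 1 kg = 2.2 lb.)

18.6 mg

Weight = 111 lb ÷ 2.2 lb/kg = 50.45455 kg
Dose = 9.7 ng/kg/min × 50.45455 kg = 489.4091 ng/min
489.4091 ng/min × 60 min/hr = 29364.55 ng/hr
Concentration = 20 mg ÷ 196 mL = 0.1020408 mg/mL = 102040.8 ng/mL
Rate = 29364.55 ng/hr ÷ 102040.8 ng/mL = 0.2877725 mL/hr
Volume infused = 0.2877725 mL/hr × 47.3 hr = 13.61164 mL
Volume remaining = 196 − 13.61164 = 182.3884 mL
Drug remaining = 182.3884 mL × 102040.8 ng/mL = 18611057 ng = 18.61106 mg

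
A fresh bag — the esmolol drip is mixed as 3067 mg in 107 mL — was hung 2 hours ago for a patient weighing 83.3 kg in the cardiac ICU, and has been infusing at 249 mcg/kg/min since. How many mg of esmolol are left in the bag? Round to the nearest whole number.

Dose = 249 mcg/kg/min × 83.3 kg = 20741.7 mcg/min
20741.7 mcg/min × 60 min/hr = 1244502 mcg/hr
Concentration = 3067 mg ÷ 107 mL = 28.66355 mg/mL = 28663.55 mcg/mL
Rate = 1244502 mcg/hr ÷ 28663.55 mcg/mL = 43.41758 mL/hr
Volume infused = 43.41758 mL/hr × 2 hr = 86.83516 mL
Volume remaining = 107 − 86.83516 = 20.16484 mL
Drug remaining = 20.16484 mL × 28663.55 mcg/mL = 577996 mcg = 577.996 mg

578 mg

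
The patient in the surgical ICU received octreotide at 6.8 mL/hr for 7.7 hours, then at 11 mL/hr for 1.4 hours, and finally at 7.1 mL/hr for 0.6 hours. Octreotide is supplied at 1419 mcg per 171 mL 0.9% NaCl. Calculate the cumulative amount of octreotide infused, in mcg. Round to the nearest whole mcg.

Concentration = 1419 mcg ÷ 171 mL = 8.298246 mcg/mL
Stage 1: 6.8 mL/hr × 7.7 hr = 52.36 mL → 52.36 mL × 8.298246 mcg/mL = 434.4961 mcg
Stage 2: 11 mL/hr × 1.4 hr = 15.4 mL → 15.4 mL × 8.298246 mcg/mL = 127.793 mcg
Stage 3: 7.1 mL/hr × 0.6 hr = 4.26 mL → 4.26 mL × 8.298246 mcg/mL = 35.35053 mcg
Total = 434.4961 + 127.793 + 35.35053 = 597.6396 mcg

598 mcg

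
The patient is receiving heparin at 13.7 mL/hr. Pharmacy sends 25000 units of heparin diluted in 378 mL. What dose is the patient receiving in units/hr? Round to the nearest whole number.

Concentration = 25000 units ÷ 378 mL = 66.13757 units/mL
Drug rate = 13.7 mL/hr × 66.13757 units/mL = 906.0847 units/hr

906 units/hr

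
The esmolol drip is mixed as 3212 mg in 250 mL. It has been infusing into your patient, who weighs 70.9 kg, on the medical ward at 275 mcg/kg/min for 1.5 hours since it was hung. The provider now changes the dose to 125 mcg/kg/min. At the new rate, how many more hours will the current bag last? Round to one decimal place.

Initial rate:
Dose = 275 mcg/kg/min × 70.9 kg = 19497.5 mcg/min
19497.5 mcg/min × 60 min/hr = 1169850 mcg/hr
Concentration = 3212 mg ÷ 250 mL = 12.848 mg/mL = 12848 mcg/mL
Rate = 1169850 mcg/hr ÷ 12848 mcg/mL = 91.05308 mL/hr
Volume infused so far = 91.05308 mL/hr × 1.5 hr = 136.5796 mL
Volume remaining = 250 − 136.5796 = 113.4204 mL
New rate:
Dose = 125 mcg/kg/min × 70.9 kg = 8862.5 mcg/min
8862.5 mcg/min × 60 min/hr = 531750 mcg/hr
Rate = 531750 mcg/hr ÷ 12848 mcg/mL = 41.38776 mL/hr
Time remaining = 113.4204 mL ÷ 41.38776 mL/hr = 2.740433 hr

2.7 hours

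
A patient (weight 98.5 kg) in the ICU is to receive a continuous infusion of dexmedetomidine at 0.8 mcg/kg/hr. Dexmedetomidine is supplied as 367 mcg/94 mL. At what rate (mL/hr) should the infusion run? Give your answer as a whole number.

20 mL/hr

Dose = 0.8 mcg/kg/hr × 98.5 kg = 78.8 mcg/hr
Concentration = 367 mcg ÷ 94 mL = 3.904255 mcg/mL
Rate = 78.8 mcg/hr ÷ 3.904255 mcg/mL = 20.18311 mL/hr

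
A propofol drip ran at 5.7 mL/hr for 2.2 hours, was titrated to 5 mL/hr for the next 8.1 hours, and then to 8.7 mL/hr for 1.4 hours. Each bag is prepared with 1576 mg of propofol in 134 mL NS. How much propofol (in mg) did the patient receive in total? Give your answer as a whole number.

767 mg

Concentration = 1576 mg ÷ 134 mL = 11.76119 mg/mL
Stage 1: 5.7 mL/hr × 2.2 hr = 12.54 mL → 12.54 mL × 11.76119 mg/mL = 147.4854 mg
Stage 2: 5 mL/hr × 8.1 hr = 40.5 mL → 40.5 mL × 11.76119 mg/mL = 476.3284 mg
Stage 3: 8.7 mL/hr × 1.4 hr = 12.18 mL → 12.18 mL × 11.76119 mg/mL = 143.2513 mg
Total = 147.4854 + 476.3284 + 143.2513 = 767.0651 mg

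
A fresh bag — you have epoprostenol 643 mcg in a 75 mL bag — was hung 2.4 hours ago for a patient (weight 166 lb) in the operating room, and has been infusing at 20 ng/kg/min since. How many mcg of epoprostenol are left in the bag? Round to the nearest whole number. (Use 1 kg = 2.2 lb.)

Weight = 166 lb ÷ 2.2 lb/kg = 75.45455 kg
Dose = 20 ng/kg/min × 75.45455 kg = 1509.091 ng/min
1509.091 ng/min × 60 min/hr = 90545.45 ng/hr
Concentration = 643 mcg ÷ 75 mL = 8.573333 mcg/mL = 8573.333 ng/mL
Rate = 90545.45 ng/hr ÷ 8573.333 ng/mL = 10.56129 mL/hr
Volume infused = 10.56129 mL/hr × 2.4 hr = 25.34709 mL
Volume remaining = 75 − 25.34709 = 49.65291 mL
Drug remaining = 49.65291 mL × 8573.333 ng/mL = 425690.9 ng = 425.6909 mcg

426 mcg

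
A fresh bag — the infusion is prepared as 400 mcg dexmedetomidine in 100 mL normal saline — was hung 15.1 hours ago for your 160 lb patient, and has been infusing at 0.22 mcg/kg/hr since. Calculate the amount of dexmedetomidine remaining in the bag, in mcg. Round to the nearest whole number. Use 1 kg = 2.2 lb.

158 mcg

Weight = 160 lb ÷ 2.2 lb/kg = 72.72727 kg
Dose = 0.22 mcg/kg/hr × 72.72727 kg = 16 mcg/hr
Concentration = 400 mcg ÷ 100 mL = 4 mcg/mL
Rate = 16 mcg/hr ÷ 4 mcg/mL = 4 mL/hr
Volume infused = 4 mL/hr × 15.1 hr = 60.4 mL
Volume remaining = 100 − 60.4 = 39.6 mL
Drug remaining = 39.6 mL × 4 mcg/mL = 158.4 mcg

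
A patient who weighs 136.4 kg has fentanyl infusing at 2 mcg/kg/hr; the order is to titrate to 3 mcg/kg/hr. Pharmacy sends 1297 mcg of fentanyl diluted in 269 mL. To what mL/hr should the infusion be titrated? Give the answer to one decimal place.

84.9 mL/hr

Dose = 3 mcg/kg/hr × 136.4 kg = 409.2 mcg/hr
Concentration = 1297 mcg ÷ 269 mL = 4.821561 mcg/mL
Rate = 409.2 mcg/hr ÷ 4.821561 mcg/mL = 84.86877 mL/hr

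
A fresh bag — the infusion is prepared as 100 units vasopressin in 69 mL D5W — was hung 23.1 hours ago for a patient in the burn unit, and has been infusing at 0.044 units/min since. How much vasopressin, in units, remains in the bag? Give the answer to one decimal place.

39.0 units

0.044 units/min × 60 min/hr = 2.64 units/hr
Concentration = 100 units ÷ 69 mL = 1.449275 units/mL
Rate = 2.64 units/hr ÷ 1.449275 units/mL = 1.8216 mL/hr
Volume infused = 1.8216 mL/hr × 23.1 hr = 42.07896 mL
Volume remaining = 69 − 42.07896 = 26.92104 mL
Drug remaining = 26.92104 mL × 1.449275 units/mL = 39.016 units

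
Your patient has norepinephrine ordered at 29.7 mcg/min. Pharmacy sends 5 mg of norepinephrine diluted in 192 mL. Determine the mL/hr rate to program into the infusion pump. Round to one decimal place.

68.4 mL/hr

29.7 mcg/min × 60 min/hr = 1782 mcg/hr
Concentration = 5 mg ÷ 192 mL = 0.02604167 mg/mL = 26.04167 mcg/mL
Rate = 1782 mcg/hr ÷ 26.04167 mcg/mL = 68.4288 mL/hr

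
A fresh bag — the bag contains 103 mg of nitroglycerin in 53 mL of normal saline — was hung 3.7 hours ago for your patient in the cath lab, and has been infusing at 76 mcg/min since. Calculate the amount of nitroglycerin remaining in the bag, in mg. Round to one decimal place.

76 mcg/min × 60 min/hr = 4560 mcg/hr
Concentration = 103 mg ÷ 53 mL = 1.943396 mg/mL = 1943.396 mcg/mL
Rate = 4560 mcg/hr ÷ 1943.396 mcg/mL = 2.346408 mL/hr
Volume infused = 2.346408 mL/hr × 3.7 hr = 8.681709 mL
Volume remaining = 53 − 8.681709 = 44.31829 mL
Drug remaining = 44.31829 mL × 1943.396 mcg/mL = 86128 mcg = 86.128 mg

86.1 mg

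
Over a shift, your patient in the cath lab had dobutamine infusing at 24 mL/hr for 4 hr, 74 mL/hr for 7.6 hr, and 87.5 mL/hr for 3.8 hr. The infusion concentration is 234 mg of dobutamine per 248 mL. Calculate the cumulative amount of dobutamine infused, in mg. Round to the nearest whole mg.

Concentration = 234 mg ÷ 248 mL = 0.9435484 mg/mL
Stage 1: 24 mL/hr × 4 hr = 96 mL → 96 mL × 0.9435484 mg/mL = 90.58065 mg
Stage 2: 74 mL/hr × 7.6 hr = 562.4 mL → 562.4 mL × 0.9435484 mg/mL = 530.6516 mg
Stage 3: 87.5 mL/hr × 3.8 hr = 332.5 mL → 332.5 mL × 0.9435484 mg/mL = 313.7298 mg
Total = 90.58065 + 530.6516 + 313.7298 = 934.9621 mg

935 mg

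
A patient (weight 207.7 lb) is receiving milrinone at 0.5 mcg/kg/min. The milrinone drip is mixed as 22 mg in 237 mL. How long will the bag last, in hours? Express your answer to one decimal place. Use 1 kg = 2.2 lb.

Weight = 207.7 lb ÷ 2.2 lb/kg = 94.40909 kg
Dose = 0.5 mcg/kg/min × 94.40909 kg = 47.20455 mcg/min
47.20455 mcg/min × 60 min/hr = 2832.273 mcg/hr
Concentration = 22 mg ÷ 237 mL = 0.092827 mg/mL = 92.827 mcg/mL
Rate = 2832.273 mcg/hr ÷ 92.827 mcg/mL = 30.5113 mL/hr
Duration = 237 mL ÷ 30.5113 mL/hr = 7.767614 hr

7.8 hours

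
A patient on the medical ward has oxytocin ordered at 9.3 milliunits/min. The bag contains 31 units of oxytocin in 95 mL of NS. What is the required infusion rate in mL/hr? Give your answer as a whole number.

2 mL/hr

9.3 milliunits/min × 60 min/hr = 558 milliunits/hr
Concentration = 31 units ÷ 95 mL = 0.3263158 units/mL = 326.3158 milliunits/mL
Rate = 558 milliunits/hr ÷ 326.3158 milliunits/mL = 1.71 mL/hr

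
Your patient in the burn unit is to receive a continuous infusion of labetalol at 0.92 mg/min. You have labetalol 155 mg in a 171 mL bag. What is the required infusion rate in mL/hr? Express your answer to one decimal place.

0.92 mg/min × 60 min/hr = 55.2 mg/hr
Concentration = 155 mg ÷ 171 mL = 0.9064327 mg/mL
Rate = 55.2 mg/hr ÷ 0.9064327 mg/mL = 60.89806 mL/hr

60.9 mL/hr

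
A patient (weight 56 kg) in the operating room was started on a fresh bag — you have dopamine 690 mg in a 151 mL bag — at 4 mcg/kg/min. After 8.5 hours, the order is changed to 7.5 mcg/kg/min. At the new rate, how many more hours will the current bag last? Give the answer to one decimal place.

Initial rate:
Dose = 4 mcg/kg/min × 56 kg = 224 mcg/min
224 mcg/min × 60 min/hr = 13440 mcg/hr
Concentration = 690 mg ÷ 151 mL = 4.569536 mg/mL = 4569.536 mcg/mL
Rate = 13440 mcg/hr ÷ 4569.536 mcg/mL = 2.941217 mL/hr
Volume infused so far = 2.941217 mL/hr × 8.5 hr = 25.00035 mL
Volume remaining = 151 − 25.00035 = 125.9997 mL
New rate:
Dose = 7.5 mcg/kg/min × 56 kg = 420 mcg/min
420 mcg/min × 60 min/hr = 25200 mcg/hr
Rate = 25200 mcg/hr ÷ 4569.536 mcg/mL = 5.514783 mL/hr
Time remaining = 125.9997 mL ÷ 5.514783 mL/hr = 22.84762 hr

22.8 hours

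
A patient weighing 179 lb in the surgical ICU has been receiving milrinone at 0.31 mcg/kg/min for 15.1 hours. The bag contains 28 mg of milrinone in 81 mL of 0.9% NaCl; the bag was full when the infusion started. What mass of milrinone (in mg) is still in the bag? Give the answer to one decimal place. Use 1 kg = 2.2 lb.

5.1 mg

Weight = 179 lb ÷ 2.2 lb/kg = 81.36364 kg
Dose = 0.31 mcg/kg/min × 81.36364 kg = 25.22273 mcg/min
25.22273 mcg/min × 60 min/hr = 1513.364 mcg/hr
Concentration = 28 mg ÷ 81 mL = 0.345679 mg/mL = 345.679 mcg/mL
Rate = 1513.364 mcg/hr ÷ 345.679 mcg/mL = 4.377945 mL/hr
Volume infused = 4.377945 mL/hr × 15.1 hr = 66.10697 mL
Volume remaining = 81 − 66.10697 = 14.89303 mL
Drug remaining = 14.89303 mL × 345.679 mcg/mL = 5148.209 mcg = 5.148209 mg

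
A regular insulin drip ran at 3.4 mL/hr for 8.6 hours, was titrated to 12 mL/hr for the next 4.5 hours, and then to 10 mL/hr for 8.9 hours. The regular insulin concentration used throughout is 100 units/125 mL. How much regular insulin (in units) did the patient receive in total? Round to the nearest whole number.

138 units

Concentration = 100 units ÷ 125 mL = 0.8 units/mL
Stage 1: 3.4 mL/hr × 8.6 hr = 29.24 mL → 29.24 mL × 0.8 units/mL = 23.392 units
Stage 2: 12 mL/hr × 4.5 hr = 54 mL → 54 mL × 0.8 units/mL = 43.2 units
Stage 3: 10 mL/hr × 8.9 hr = 89 mL → 89 mL × 0.8 units/mL = 71.2 units
Total = 23.392 + 43.2 + 71.2 = 137.792 units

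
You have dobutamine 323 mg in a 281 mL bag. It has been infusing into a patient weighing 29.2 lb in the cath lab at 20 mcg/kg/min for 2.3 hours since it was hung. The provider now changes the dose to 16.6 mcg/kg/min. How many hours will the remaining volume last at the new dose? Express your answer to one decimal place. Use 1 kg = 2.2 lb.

21.7 hours

Initial rate:
Weight = 29.2 lb ÷ 2.2 lb/kg = 13.27273 kg
Dose = 20 mcg/kg/min × 13.27273 kg = 265.4545 mcg/min
265.4545 mcg/min × 60 min/hr = 15927.27 mcg/hr
Concentration = 323 mg ÷ 281 mL = 1.149466 mg/mL = 1149.466 mcg/mL
Rate = 15927.27 mcg/hr ÷ 1149.466 mcg/mL = 13.85623 mL/hr
Volume infused so far = 13.85623 mL/hr × 2.3 hr = 31.86934 mL
Volume remaining = 281 − 31.86934 = 249.1307 mL
New rate:
Dose = 16.6 mcg/kg/min × 13.27273 kg = 220.3273 mcg/min
220.3273 mcg/min × 60 min/hr = 13219.64 mcg/hr
Rate = 13219.64 mcg/hr ÷ 1149.466 mcg/mL = 11.50067 mL/hr
Time remaining = 249.1307 mL ÷ 11.50067 mL/hr = 21.66227 hr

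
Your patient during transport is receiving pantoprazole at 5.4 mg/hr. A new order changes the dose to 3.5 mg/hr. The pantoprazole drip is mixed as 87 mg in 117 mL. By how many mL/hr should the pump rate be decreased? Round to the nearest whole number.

At the current dose:
Concentration = 87 mg ÷ 117 mL = 0.7435897 mg/mL
Rate = 5.4 mg/hr ÷ 0.7435897 mg/mL = 7.262069 mL/hr
At the new dose:
Rate = 3.5 mg/hr ÷ 0.7435897 mg/mL = 4.706897 mL/hr
Change = 4.706897 − 7.262069 = -2.555172 mL/hr → 2.555172 mL/hr decrease

3 mL/hr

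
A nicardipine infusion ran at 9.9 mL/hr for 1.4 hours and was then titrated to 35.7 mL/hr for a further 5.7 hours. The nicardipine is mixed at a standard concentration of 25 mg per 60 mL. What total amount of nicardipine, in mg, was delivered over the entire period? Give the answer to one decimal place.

Concentration = 25 mg ÷ 60 mL = 0.4166667 mg/mL
Stage 1: 9.9 mL/hr × 1.4 hr = 13.86 mL → 13.86 mL × 0.4166667 mg/mL = 5.775 mg
Stage 2: 35.7 mL/hr × 5.7 hr = 203.49 mL → 203.49 mL × 0.4166667 mg/mL = 84.7875 mg
Total = 5.775 + 84.7875 = 90.5625 mg

90.6 mg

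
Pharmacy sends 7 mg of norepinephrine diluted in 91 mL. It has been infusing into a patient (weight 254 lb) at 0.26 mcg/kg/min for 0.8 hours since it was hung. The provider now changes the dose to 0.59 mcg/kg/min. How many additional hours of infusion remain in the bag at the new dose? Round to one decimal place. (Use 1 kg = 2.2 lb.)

Initial rate:
Weight = 254 lb ÷ 2.2 lb/kg = 115.4545 kg
Dose = 0.26 mcg/kg/min × 115.4545 kg = 30.01818 mcg/min
30.01818 mcg/min × 60 min/hr = 1801.091 mcg/hr
Concentration = 7 mg ÷ 91 mL = 0.07692308 mg/mL = 76.92308 mcg/mL
Rate = 1801.091 mcg/hr ÷ 76.92308 mcg/mL = 23.41418 mL/hr
Volume infused so far = 23.41418 mL/hr × 0.8 hr = 18.73135 mL
Volume remaining = 91 − 18.73135 = 72.26865 mL
New rate:
Dose = 0.59 mcg/kg/min × 115.4545 kg = 68.11818 mcg/min
68.11818 mcg/min × 60 min/hr = 4087.091 mcg/hr
Rate = 4087.091 mcg/hr ÷ 76.92308 mcg/mL = 53.13218 mL/hr
Time remaining = 72.26865 mL ÷ 53.13218 mL/hr = 1.360167 hr

1.4 hours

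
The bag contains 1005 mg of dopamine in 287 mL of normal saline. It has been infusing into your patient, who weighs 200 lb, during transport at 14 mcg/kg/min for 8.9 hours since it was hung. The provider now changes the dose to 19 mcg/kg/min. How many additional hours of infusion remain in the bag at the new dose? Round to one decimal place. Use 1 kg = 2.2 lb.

3.1 hours

Initial rate:
Weight = 200 lb ÷ 2.2 lb/kg = 90.90909 kg
Dose = 14 mcg/kg/min × 90.90909 kg = 1272.727 mcg/min
1272.727 mcg/min × 60 min/hr = 76363.64 mcg/hr
Concentration = 1005 mg ÷ 287 mL = 3.501742 mg/mL = 3501.742 mcg/mL
Rate = 76363.64 mcg/hr ÷ 3501.742 mcg/mL = 21.80733 mL/hr
Volume infused so far = 21.80733 mL/hr × 8.9 hr = 194.0852 mL
Volume remaining = 287 − 194.0852 = 92.91479 mL
New rate:
Dose = 19 mcg/kg/min × 90.90909 kg = 1727.273 mcg/min
1727.273 mcg/min × 60 min/hr = 103636.4 mcg/hr
Rate = 103636.4 mcg/hr ÷ 3501.742 mcg/mL = 29.59566 mL/hr
Time remaining = 92.91479 mL ÷ 29.59566 mL/hr = 3.139474 hr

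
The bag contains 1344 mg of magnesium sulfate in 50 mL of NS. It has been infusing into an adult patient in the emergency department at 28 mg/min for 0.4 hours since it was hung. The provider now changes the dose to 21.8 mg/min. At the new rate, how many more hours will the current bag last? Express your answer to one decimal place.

Initial rate:
28 mg/min × 60 min/hr = 1680 mg/hr
Concentration = 1344 mg ÷ 50 mL = 26.88 mg/mL
Rate = 1680 mg/hr ÷ 26.88 mg/mL = 62.5 mL/hr
Volume infused so far = 62.5 mL/hr × 0.4 hr = 25 mL
Volume remaining = 50 − 25 = 25 mL
New rate:
21.8 mg/min × 60 min/hr = 1308 mg/hr
Rate = 1308 mg/hr ÷ 26.88 mg/mL = 48.66071 mL/hr
Time remaining = 25 mL ÷ 48.66071 mL/hr = 0.5137615 hr

0.5 hours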